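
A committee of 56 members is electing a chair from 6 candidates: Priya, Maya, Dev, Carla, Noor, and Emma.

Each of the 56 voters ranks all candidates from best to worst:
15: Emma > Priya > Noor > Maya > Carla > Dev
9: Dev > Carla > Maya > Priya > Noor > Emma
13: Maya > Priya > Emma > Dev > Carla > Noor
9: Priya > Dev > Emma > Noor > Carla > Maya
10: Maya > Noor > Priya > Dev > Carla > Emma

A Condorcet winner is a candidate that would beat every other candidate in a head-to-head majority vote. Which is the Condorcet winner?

Maya

Maya vs Priya: 32–24
Maya vs Dev: 38–18
Maya vs Carla: 38–18
Maya vs Noor: 32–24
Maya vs Emma: 32–24
Maya beats every other candidate.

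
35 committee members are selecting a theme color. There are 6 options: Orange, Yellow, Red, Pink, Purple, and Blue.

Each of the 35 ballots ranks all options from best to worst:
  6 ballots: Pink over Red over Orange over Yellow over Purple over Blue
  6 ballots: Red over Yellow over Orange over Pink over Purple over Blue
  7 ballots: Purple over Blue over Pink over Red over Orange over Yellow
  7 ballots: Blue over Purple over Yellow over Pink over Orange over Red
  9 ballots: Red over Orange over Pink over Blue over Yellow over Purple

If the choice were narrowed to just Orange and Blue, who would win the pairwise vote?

Orange

Orange is ranked above Blue on 21 ballots; Blue above Orange on 14.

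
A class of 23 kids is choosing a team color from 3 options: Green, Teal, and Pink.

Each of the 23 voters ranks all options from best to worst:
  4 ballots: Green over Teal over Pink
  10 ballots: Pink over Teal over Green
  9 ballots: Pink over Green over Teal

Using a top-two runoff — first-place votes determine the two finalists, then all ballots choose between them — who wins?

Round 1 first-place votes: Green 4, Teal 0, Pink 19. Pink and Green advance.
Runoff: Pink is ranked above Green on 19 ballots, Green above Pink on 4.

Pink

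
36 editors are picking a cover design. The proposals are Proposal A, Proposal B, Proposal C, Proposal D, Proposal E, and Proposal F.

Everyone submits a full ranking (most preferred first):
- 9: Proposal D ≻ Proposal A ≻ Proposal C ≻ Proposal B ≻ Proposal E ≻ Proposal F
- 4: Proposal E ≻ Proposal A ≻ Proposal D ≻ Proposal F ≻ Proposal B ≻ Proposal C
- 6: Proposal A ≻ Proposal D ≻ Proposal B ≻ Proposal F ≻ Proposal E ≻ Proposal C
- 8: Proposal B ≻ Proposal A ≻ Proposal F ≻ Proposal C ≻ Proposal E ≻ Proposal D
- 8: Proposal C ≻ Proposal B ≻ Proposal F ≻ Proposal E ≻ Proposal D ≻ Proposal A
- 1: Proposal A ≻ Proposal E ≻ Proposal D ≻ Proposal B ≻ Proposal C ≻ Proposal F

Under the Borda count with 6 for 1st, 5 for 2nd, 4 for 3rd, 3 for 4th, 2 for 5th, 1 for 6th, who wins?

Proposal A

Proposal A: 9×5 + 4×5 + 6×6 + 8×5 + 8×1 + 1×6 = 155
Proposal B: 9×3 + 4×2 + 6×4 + 8×6 + 8×5 + 1×3 = 150
Proposal C: 9×4 + 4×1 + 6×1 + 8×3 + 8×6 + 1×2 = 120
Proposal D: 9×6 + 4×4 + 6×5 + 8×1 + 8×2 + 1×4 = 128
Proposal E: 9×2 + 4×6 + 6×2 + 8×2 + 8×3 + 1×5 = 99
Proposal F: 9×1 + 4×3 + 6×3 + 8×4 + 8×4 + 1×1 = 104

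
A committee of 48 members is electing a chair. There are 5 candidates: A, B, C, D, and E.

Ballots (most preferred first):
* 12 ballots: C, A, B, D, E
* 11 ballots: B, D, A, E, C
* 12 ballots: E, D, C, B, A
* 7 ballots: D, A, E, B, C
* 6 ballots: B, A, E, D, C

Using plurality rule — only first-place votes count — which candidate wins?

First-place votes: A 0, B 17, C 12, D 7, E 12.

B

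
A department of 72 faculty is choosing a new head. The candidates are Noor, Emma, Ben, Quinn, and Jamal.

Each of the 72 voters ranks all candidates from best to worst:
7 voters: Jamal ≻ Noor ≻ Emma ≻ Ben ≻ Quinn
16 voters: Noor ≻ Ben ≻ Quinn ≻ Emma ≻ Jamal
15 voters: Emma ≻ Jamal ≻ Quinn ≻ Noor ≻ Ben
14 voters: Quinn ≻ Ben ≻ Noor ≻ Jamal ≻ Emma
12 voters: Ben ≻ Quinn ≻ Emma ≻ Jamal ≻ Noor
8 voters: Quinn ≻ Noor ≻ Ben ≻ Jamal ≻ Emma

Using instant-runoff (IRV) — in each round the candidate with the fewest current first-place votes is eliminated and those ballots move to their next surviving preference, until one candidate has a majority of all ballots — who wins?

Round 1: Noor 16, Emma 15, Ben 12, Quinn 22, Jamal 7. Jamal eliminated.
Round 2: Noor 23, Emma 15, Ben 12, Quinn 22. Ben eliminated.
Round 3: Noor 23, Emma 15, Quinn 34. Emma eliminated.
Round 4: Noor 23, Quinn 49. Quinn has a majority (≥37).

Quinn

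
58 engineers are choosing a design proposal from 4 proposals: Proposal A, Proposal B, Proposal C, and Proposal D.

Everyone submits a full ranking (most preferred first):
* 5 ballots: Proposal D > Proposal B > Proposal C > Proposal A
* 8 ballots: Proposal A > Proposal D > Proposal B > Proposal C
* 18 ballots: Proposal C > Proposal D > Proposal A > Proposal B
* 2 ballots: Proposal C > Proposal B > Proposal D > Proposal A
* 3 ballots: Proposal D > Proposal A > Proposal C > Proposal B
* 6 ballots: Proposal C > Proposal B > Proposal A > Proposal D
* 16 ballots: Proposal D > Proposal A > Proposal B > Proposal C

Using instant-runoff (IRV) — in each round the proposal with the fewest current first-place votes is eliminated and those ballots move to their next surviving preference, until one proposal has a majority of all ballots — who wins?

Round 1: Proposal A 8, Proposal B 0, Proposal C 26, Proposal D 24. Proposal B eliminated.
Round 2: Proposal A 8, Proposal C 26, Proposal D 24. Proposal A eliminated.
Round 3: Proposal C 26, Proposal D 32. Proposal D has a majority (≥30).

Proposal D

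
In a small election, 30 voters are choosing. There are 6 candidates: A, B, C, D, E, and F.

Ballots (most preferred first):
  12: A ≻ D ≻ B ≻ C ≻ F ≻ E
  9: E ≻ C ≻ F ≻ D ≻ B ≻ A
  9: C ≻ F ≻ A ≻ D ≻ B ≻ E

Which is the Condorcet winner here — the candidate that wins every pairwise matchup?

C vs A: 18–12
C vs B: 18–12
C vs D: 18–12
C vs E: 21–9
C vs F: 30–0
C beats every other candidate.

C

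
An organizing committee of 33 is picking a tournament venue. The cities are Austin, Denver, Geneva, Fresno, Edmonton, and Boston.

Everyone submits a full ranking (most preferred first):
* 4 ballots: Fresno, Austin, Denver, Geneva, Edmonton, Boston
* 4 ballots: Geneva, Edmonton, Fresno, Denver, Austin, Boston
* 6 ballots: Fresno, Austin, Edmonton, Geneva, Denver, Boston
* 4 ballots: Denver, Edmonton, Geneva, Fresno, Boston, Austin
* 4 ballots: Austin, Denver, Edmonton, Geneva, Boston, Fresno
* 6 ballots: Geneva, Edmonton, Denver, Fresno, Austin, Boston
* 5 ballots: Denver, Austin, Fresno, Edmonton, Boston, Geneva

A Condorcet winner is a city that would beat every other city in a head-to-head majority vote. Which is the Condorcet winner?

Denver vs Austin: 19–14
Denver vs Geneva: 17–16
Denver vs Fresno: 19–14
Denver vs Edmonton: 17–16
Denver vs Boston: 33–0
Denver beats every other city.

Denver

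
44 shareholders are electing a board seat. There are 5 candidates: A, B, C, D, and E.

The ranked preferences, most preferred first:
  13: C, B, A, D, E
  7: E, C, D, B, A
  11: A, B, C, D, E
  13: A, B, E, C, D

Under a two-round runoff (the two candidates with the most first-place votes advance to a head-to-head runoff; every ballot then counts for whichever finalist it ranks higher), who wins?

A

Round 1 first-place votes: A 24, B 0, C 13, D 0, E 7. A and C advance.
Runoff: A is ranked above C on 24 ballots, C above A on 20.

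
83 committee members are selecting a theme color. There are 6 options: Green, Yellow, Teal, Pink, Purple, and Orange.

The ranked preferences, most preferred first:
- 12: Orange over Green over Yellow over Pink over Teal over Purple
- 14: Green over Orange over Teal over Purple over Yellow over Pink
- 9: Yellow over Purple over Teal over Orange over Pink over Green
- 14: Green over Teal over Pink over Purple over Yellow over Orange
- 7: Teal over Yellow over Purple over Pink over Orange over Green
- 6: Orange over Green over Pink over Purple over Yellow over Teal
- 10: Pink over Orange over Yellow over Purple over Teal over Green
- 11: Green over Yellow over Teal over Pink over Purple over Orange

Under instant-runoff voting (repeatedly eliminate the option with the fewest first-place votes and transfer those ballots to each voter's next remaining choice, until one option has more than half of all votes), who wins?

Orange

Round 1: Green 39, Yellow 9, Teal 7, Pink 10, Purple 0, Orange 18. Purple eliminated.
Round 2: Green 39, Yellow 9, Teal 7, Pink 10, Orange 18. Teal eliminated.
Round 3: Green 39, Yellow 16, Pink 10, Orange 18. Pink eliminated.
Round 4: Green 39, Yellow 16, Orange 28. Yellow eliminated.
Round 5: Green 39, Orange 44. Orange has a majority (≥42).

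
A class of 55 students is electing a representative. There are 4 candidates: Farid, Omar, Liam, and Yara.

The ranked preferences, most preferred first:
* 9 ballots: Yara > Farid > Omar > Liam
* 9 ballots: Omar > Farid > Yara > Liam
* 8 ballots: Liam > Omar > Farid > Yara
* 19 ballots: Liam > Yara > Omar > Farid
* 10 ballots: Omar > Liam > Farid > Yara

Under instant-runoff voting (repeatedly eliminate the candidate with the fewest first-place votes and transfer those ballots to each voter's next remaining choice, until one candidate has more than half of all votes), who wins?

Omar

Round 1: Farid 0, Omar 19, Liam 27, Yara 9. Farid eliminated.
Round 2: Omar 19, Liam 27, Yara 9. Yara eliminated.
Round 3: Omar 28, Liam 27. Omar has a majority (≥28).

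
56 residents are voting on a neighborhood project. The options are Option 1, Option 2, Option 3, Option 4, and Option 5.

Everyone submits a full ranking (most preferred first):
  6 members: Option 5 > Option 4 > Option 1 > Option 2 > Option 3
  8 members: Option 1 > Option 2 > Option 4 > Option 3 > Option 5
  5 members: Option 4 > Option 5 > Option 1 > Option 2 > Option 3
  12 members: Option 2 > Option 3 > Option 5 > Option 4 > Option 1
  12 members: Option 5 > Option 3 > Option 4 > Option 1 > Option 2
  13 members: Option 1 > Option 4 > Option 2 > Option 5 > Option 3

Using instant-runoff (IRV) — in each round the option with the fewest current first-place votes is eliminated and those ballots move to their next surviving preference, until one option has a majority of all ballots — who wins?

Option 5

Round 1: Option 1 21, Option 2 12, Option 3 0, Option 4 5, Option 5 18. Option 3 eliminated.
Round 2: Option 1 21, Option 2 12, Option 4 5, Option 5 18. Option 4 eliminated.
Round 3: Option 1 21, Option 2 12, Option 5 23. Option 2 eliminated.
Round 4: Option 1 21, Option 5 35. Option 5 has a majority (≥29).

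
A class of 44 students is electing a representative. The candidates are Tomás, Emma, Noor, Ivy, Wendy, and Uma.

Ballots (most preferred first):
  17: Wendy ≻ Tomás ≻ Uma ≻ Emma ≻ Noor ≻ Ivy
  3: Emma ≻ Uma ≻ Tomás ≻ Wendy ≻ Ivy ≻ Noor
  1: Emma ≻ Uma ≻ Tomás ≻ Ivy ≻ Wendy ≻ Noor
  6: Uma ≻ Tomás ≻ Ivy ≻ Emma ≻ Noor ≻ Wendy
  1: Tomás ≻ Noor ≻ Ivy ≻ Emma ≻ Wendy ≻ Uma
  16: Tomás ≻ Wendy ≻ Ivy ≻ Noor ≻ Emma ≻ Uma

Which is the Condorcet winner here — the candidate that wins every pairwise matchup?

Tomás vs Emma: 40–4
Tomás vs Noor: 44–0
Tomás vs Ivy: 44–0
Tomás vs Wendy: 27–17
Tomás vs Uma: 34–10
Tomás beats every other candidate.

Tomás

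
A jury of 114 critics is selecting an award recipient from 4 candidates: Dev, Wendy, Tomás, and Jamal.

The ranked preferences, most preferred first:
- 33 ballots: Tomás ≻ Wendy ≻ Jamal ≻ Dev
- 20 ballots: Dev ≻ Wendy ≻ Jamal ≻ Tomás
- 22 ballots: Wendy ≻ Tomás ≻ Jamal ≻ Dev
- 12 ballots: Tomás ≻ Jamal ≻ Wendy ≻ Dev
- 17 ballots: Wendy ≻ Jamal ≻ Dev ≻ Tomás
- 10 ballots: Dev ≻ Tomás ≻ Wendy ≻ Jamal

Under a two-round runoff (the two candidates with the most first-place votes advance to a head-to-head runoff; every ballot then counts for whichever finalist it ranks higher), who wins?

Wendy

Round 1 first-place votes: Dev 30, Wendy 39, Tomás 45, Jamal 0. Tomás and Wendy advance.
Runoff: Tomás is ranked above Wendy on 55 ballots, Wendy above Tomás on 59.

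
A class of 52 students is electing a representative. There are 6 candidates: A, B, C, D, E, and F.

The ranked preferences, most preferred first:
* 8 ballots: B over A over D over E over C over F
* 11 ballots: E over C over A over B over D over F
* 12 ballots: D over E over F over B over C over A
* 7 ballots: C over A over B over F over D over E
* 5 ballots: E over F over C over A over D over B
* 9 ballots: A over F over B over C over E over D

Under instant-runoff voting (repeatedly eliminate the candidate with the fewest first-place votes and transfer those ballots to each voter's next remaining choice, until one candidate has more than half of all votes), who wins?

E

Round 1: A 9, B 8, C 7, D 12, E 16, F 0. F eliminated.
Round 2: A 9, B 8, C 7, D 12, E 16. C eliminated.
Round 3: A 16, B 8, D 12, E 16. B eliminated.
Round 4: A 24, D 12, E 16. D eliminated.
Round 5: A 24, E 28. E has a majority (≥27).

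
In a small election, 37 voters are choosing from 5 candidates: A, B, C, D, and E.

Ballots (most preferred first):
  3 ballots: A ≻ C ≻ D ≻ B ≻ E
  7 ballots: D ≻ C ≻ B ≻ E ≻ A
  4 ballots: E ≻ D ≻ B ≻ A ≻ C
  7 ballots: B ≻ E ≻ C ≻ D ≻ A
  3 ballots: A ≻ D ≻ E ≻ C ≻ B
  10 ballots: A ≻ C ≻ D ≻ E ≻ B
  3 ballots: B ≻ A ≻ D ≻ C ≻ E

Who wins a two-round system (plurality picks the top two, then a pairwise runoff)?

Round 1 first-place votes: A 16, B 10, C 0, D 7, E 4. A and B advance.
Runoff: A is ranked above B on 16 ballots, B above A on 21.

B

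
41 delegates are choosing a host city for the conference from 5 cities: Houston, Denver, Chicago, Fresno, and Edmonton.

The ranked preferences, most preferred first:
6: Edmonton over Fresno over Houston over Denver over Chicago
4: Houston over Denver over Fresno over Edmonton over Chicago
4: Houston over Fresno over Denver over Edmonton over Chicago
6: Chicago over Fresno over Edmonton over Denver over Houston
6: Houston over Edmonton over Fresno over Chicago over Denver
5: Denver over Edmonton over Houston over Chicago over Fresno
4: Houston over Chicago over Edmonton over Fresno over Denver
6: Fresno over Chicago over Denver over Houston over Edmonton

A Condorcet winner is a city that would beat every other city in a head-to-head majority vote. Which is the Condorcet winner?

Houston vs Denver: 24–17
Houston vs Chicago: 29–12
Houston vs Fresno: 23–18
Houston vs Edmonton: 24–17
Houston beats every other city.

Houston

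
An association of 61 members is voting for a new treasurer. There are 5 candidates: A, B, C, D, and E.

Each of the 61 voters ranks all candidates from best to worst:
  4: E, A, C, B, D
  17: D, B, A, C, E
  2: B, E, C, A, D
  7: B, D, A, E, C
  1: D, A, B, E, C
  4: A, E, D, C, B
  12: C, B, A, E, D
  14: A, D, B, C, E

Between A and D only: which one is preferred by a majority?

A is ranked above D on 36 ballots; D above A on 25.

A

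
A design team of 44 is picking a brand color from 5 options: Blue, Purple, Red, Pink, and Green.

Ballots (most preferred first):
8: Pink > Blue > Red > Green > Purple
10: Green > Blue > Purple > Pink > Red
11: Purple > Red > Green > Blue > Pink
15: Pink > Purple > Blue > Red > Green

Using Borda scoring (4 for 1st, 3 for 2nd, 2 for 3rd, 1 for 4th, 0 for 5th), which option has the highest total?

Purple

Blue: 8×3 + 10×3 + 11×1 + 15×2 = 95
Purple: 8×0 + 10×2 + 11×4 + 15×3 = 109
Red: 8×2 + 10×0 + 11×3 + 15×1 = 64
Pink: 8×4 + 10×1 + 11×0 + 15×4 = 102
Green: 8×1 + 10×4 + 11×2 + 15×0 = 70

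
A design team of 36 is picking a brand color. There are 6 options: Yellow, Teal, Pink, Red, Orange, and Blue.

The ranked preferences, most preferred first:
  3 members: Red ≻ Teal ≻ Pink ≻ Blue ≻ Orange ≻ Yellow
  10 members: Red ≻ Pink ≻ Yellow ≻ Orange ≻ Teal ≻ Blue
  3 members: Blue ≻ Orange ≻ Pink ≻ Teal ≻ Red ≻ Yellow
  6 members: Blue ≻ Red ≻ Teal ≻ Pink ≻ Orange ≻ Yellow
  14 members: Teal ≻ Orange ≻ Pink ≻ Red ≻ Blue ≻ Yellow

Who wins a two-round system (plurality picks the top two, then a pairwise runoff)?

Round 1 first-place votes: Yellow 0, Teal 14, Pink 0, Red 13, Orange 0, Blue 9. Teal and Red advance.
Runoff: Teal is ranked above Red on 17 ballots, Red above Teal on 19.

Red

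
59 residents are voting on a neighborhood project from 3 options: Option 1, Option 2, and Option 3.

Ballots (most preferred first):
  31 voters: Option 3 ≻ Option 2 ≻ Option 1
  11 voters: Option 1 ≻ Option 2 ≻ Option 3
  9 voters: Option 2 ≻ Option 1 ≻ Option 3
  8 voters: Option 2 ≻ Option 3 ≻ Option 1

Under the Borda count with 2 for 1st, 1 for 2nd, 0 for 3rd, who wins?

Option 2

Option 1: 31×0 + 11×2 + 9×1 + 8×0 = 31
Option 2: 31×1 + 11×1 + 9×2 + 8×2 = 76
Option 3: 31×2 + 11×0 + 9×0 + 8×1 = 70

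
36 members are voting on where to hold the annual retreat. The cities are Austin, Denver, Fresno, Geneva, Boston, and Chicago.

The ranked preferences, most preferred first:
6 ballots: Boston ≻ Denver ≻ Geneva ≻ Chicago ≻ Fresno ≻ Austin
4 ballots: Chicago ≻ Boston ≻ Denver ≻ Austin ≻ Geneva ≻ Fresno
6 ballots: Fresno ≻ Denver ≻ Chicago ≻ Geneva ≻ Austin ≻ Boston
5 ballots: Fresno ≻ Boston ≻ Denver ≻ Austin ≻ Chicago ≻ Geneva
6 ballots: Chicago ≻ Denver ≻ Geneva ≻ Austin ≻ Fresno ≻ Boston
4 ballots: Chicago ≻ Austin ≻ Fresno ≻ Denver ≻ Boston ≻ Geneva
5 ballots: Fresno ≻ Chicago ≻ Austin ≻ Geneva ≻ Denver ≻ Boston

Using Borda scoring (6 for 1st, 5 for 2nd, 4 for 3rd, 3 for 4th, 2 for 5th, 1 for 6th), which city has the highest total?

Chicago

Austin: 6×1 + 4×3 + 6×2 + 5×3 + 6×3 + 4×5 + 5×4 = 103
Denver: 6×5 + 4×4 + 6×5 + 5×4 + 6×5 + 4×3 + 5×2 = 148
Fresno: 6×2 + 4×1 + 6×6 + 5×6 + 6×2 + 4×4 + 5×6 = 140
Geneva: 6×4 + 4×2 + 6×3 + 5×1 + 6×4 + 4×1 + 5×3 = 98
Boston: 6×6 + 4×5 + 6×1 + 5×5 + 6×1 + 4×2 + 5×1 = 106
Chicago: 6×3 + 4×6 + 6×4 + 5×2 + 6×6 + 4×6 + 5×5 = 161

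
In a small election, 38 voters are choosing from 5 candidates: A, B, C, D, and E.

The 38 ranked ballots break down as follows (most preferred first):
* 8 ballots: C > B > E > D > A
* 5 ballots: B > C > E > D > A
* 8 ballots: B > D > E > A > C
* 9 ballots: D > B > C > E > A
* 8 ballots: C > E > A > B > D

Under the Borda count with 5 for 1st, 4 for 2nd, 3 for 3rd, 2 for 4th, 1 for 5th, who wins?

B

A: 8×1 + 5×1 + 8×2 + 9×1 + 8×3 = 62
B: 8×4 + 5×5 + 8×5 + 9×4 + 8×2 = 149
C: 8×5 + 5×4 + 8×1 + 9×3 + 8×5 = 135
D: 8×2 + 5×2 + 8×4 + 9×5 + 8×1 = 111
E: 8×3 + 5×3 + 8×3 + 9×2 + 8×4 = 113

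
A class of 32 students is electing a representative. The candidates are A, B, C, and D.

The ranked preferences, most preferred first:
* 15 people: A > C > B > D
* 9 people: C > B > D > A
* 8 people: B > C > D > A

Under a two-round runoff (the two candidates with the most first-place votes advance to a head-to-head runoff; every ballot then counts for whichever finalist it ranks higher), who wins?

Round 1 first-place votes: A 15, B 8, C 9, D 0. A and C advance.
Runoff: A is ranked above C on 15 ballots, C above A on 17.

C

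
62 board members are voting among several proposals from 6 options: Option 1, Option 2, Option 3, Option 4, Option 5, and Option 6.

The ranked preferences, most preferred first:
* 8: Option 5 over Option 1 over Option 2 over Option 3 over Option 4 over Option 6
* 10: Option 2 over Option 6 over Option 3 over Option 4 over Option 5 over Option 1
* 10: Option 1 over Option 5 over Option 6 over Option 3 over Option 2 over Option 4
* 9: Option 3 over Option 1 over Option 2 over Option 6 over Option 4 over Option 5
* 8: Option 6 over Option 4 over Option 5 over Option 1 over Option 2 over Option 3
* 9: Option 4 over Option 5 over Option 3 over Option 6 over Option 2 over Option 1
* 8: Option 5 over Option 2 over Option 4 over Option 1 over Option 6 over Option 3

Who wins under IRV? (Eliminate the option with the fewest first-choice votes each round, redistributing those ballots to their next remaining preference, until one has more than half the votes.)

Option 4

Round 1: Option 1 10, Option 2 10, Option 3 9, Option 4 9, Option 5 16, Option 6 8. Option 6 eliminated.
Round 2: Option 1 10, Option 2 10, Option 3 9, Option 4 17, Option 5 16. Option 3 eliminated.
Round 3: Option 1 19, Option 2 10, Option 4 17, Option 5 16. Option 2 eliminated.
Round 4: Option 1 19, Option 4 27, Option 5 16. Option 5 eliminated.
Round 5: Option 1 27, Option 4 35. Option 4 has a majority (≥32).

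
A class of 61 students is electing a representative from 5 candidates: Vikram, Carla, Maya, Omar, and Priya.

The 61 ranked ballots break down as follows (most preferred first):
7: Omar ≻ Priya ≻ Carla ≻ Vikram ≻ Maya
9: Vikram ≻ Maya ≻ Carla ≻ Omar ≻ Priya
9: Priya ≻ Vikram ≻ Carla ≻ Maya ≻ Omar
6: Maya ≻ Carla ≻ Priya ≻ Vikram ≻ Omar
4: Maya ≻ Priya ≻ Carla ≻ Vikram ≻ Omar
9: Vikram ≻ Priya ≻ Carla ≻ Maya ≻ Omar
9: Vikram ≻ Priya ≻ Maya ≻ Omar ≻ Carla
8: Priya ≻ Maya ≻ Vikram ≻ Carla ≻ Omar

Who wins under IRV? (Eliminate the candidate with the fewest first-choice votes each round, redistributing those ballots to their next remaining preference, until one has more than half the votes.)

Round 1: Vikram 27, Carla 0, Maya 10, Omar 7, Priya 17. Carla eliminated.
Round 2: Vikram 27, Maya 10, Omar 7, Priya 17. Omar eliminated.
Round 3: Vikram 27, Maya 10, Priya 24. Maya eliminated.
Round 4: Vikram 27, Priya 34. Priya has a majority (≥31).

Priya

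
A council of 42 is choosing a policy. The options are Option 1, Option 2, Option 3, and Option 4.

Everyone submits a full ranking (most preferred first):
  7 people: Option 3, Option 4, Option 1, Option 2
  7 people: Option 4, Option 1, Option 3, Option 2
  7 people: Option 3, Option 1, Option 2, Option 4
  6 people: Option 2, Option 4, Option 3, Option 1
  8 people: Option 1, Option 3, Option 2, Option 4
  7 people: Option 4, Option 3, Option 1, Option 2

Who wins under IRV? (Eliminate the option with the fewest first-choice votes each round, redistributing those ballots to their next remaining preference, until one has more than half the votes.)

Round 1: Option 1 8, Option 2 6, Option 3 14, Option 4 14. Option 2 eliminated.
Round 2: Option 1 8, Option 3 14, Option 4 20. Option 1 eliminated.
Round 3: Option 3 22, Option 4 20. Option 3 has a majority (≥22).

Option 3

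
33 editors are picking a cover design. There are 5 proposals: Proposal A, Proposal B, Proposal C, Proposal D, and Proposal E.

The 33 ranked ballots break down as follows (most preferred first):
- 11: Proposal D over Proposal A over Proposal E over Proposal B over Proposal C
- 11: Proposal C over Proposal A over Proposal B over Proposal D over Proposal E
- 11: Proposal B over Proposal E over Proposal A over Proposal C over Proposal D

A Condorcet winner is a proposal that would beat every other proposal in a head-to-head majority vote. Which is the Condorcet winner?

Proposal A

Proposal A vs Proposal B: 22–11
Proposal A vs Proposal C: 22–11
Proposal A vs Proposal D: 22–11
Proposal A vs Proposal E: 22–11
Proposal A beats every other proposal.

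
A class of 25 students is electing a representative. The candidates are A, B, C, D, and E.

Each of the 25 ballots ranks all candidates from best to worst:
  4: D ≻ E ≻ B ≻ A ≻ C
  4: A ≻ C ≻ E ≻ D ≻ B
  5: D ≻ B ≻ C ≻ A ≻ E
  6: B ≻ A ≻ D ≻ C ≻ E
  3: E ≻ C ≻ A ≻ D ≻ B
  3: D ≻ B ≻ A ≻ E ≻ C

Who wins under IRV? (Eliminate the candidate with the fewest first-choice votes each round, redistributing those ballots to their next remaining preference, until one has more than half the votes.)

Round 1: A 4, B 6, C 0, D 12, E 3. C eliminated.
Round 2: A 4, B 6, D 12, E 3. E eliminated.
Round 3: A 7, B 6, D 12. B eliminated.
Round 4: A 13, D 12. A has a majority (≥13).

A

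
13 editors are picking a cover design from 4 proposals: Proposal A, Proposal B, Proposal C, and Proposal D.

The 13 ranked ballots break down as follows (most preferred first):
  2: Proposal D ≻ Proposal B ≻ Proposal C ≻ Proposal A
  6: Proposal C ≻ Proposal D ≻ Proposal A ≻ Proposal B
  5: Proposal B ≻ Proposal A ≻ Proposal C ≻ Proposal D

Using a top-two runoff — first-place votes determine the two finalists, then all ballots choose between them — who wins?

Proposal B

Round 1 first-place votes: Proposal A 0, Proposal B 5, Proposal C 6, Proposal D 2. Proposal C and Proposal B advance.
Runoff: Proposal C is ranked above Proposal B on 6 ballots, Proposal B above Proposal C on 7.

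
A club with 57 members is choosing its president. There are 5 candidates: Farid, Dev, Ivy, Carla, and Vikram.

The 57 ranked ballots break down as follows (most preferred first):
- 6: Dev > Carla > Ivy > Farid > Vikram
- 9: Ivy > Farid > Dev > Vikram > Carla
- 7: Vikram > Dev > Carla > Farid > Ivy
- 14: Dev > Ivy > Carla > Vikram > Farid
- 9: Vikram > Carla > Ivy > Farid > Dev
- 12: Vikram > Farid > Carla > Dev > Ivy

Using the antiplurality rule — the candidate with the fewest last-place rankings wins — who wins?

Last-place votes: Farid 14, Dev 9, Ivy 19, Carla 9, Vikram 6.

Vikram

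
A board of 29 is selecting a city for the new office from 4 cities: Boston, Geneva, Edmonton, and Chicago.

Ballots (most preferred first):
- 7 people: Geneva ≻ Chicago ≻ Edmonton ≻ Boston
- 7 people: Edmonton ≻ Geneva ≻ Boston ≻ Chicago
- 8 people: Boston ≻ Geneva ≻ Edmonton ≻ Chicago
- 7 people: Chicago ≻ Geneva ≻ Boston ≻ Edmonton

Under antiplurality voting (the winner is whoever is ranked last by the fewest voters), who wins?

Geneva

Last-place votes: Boston 7, Geneva 0, Edmonton 7, Chicago 15.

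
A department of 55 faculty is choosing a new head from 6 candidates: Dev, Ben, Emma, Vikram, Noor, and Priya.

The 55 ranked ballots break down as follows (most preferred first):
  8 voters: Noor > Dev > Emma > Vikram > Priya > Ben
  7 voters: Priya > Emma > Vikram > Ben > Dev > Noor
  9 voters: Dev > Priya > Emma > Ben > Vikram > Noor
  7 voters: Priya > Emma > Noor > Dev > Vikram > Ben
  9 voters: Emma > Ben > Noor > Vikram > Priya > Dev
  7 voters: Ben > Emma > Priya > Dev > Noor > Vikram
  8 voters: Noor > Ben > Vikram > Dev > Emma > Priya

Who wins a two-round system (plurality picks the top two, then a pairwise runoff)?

Priya

Round 1 first-place votes: Dev 9, Ben 7, Emma 9, Vikram 0, Noor 16, Priya 14. Noor and Priya advance.
Runoff: Noor is ranked above Priya on 25 ballots, Priya above Noor on 30.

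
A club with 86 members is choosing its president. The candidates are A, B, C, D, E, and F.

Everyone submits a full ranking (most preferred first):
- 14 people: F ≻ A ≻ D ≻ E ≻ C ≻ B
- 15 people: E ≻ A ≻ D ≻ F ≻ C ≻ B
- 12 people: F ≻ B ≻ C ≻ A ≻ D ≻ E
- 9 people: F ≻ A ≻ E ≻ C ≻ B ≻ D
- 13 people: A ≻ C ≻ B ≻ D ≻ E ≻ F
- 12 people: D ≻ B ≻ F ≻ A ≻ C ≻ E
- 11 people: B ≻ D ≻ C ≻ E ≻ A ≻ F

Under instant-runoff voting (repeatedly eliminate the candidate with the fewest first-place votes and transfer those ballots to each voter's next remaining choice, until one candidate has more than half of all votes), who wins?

Round 1: A 13, B 11, C 0, D 12, E 15, F 35. C eliminated.
Round 2: A 13, B 11, D 12, E 15, F 35. B eliminated.
Round 3: A 13, D 23, E 15, F 35. A eliminated.
Round 4: D 36, E 15, F 35. E eliminated.
Round 5: D 51, F 35. D has a majority (≥44).

D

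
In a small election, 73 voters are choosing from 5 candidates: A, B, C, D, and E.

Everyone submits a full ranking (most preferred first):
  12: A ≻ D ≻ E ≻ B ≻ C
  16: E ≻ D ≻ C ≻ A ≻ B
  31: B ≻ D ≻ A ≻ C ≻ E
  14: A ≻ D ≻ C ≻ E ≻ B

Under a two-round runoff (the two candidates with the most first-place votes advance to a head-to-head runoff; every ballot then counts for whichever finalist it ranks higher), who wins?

Round 1 first-place votes: A 26, B 31, C 0, D 0, E 16. B and A advance.
Runoff: B is ranked above A on 31 ballots, A above B on 42.

A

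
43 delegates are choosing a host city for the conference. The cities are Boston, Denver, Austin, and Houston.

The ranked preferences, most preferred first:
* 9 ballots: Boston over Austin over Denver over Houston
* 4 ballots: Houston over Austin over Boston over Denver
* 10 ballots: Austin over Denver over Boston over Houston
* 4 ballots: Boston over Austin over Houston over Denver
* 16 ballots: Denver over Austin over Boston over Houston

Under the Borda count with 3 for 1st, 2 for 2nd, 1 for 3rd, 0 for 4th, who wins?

Austin

Boston: 9×3 + 4×1 + 10×1 + 4×3 + 16×1 = 69
Denver: 9×1 + 4×0 + 10×2 + 4×0 + 16×3 = 77
Austin: 9×2 + 4×2 + 10×3 + 4×2 + 16×2 = 96
Houston: 9×0 + 4×3 + 10×0 + 4×1 + 16×0 = 16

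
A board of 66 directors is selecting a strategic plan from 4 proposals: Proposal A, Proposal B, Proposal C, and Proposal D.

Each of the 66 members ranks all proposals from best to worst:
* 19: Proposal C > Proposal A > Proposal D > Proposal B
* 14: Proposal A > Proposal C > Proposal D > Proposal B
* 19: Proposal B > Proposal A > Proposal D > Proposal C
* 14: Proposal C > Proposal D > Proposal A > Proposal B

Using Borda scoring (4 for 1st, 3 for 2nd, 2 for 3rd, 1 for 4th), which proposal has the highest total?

Proposal A: 19×3 + 14×4 + 19×3 + 14×2 = 198
Proposal B: 19×1 + 14×1 + 19×4 + 14×1 = 123
Proposal C: 19×4 + 14×3 + 19×1 + 14×4 = 193
Proposal D: 19×2 + 14×2 + 19×2 + 14×3 = 146

Proposal A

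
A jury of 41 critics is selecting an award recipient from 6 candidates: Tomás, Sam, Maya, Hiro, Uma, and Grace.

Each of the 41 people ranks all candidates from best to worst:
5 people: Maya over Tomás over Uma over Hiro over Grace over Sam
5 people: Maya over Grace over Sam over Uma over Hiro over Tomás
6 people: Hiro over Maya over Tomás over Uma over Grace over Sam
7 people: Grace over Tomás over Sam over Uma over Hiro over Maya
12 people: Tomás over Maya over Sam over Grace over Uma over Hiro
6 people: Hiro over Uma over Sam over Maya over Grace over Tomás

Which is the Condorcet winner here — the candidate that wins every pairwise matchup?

Maya vs Tomás: 22–19
Maya vs Sam: 28–13
Maya vs Hiro: 22–19
Maya vs Uma: 28–13
Maya vs Grace: 34–7
Maya beats every other candidate.

Maya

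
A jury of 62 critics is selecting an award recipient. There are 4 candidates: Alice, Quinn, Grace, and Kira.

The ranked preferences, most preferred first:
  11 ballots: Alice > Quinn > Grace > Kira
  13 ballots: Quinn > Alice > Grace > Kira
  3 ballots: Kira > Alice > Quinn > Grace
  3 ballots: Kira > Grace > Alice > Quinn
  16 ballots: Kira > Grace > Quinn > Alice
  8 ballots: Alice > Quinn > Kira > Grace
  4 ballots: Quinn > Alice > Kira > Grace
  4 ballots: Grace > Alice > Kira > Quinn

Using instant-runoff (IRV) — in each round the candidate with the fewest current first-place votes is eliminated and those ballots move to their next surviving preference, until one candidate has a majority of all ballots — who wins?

Round 1: Alice 19, Quinn 17, Grace 4, Kira 22. Grace eliminated.
Round 2: Alice 23, Quinn 17, Kira 22. Quinn eliminated.
Round 3: Alice 40, Kira 22. Alice has a majority (≥32).

Alice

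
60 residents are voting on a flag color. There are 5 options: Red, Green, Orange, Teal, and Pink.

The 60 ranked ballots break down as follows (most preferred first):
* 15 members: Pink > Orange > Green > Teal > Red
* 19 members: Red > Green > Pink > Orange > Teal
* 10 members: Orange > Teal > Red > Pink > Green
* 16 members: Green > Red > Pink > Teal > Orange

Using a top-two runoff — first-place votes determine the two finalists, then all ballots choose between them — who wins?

Green

Round 1 first-place votes: Red 19, Green 16, Orange 10, Teal 0, Pink 15. Red and Green advance.
Runoff: Red is ranked above Green on 29 ballots, Green above Red on 31.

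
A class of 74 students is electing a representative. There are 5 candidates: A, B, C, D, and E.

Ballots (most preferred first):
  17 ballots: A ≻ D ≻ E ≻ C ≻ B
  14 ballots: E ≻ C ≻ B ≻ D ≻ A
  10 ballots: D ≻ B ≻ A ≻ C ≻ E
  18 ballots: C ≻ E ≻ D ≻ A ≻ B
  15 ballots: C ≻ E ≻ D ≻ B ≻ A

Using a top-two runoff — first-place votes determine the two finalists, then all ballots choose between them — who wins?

C

Round 1 first-place votes: A 17, B 0, C 33, D 10, E 14. C and A advance.
Runoff: C is ranked above A on 47 ballots, A above C on 27.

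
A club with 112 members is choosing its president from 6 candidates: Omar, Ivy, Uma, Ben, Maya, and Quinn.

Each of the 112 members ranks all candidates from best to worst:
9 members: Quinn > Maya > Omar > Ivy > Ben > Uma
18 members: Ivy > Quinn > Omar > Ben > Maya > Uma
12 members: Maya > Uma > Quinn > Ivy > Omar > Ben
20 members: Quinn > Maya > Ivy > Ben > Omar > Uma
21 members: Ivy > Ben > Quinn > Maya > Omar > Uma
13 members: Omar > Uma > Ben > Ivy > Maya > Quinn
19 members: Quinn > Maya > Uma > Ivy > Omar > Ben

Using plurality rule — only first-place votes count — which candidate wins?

Quinn

First-place votes: Omar 13, Ivy 39, Uma 0, Ben 0, Maya 12, Quinn 48.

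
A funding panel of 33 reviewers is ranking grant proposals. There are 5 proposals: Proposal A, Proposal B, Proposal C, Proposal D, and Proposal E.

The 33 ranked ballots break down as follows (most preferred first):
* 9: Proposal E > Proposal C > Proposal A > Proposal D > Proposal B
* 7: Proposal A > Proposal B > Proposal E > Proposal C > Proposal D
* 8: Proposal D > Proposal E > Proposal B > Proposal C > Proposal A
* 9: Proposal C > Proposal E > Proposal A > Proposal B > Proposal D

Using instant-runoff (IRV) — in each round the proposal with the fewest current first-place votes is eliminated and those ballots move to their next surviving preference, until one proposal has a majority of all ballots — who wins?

Proposal E

Round 1: Proposal A 7, Proposal B 0, Proposal C 9, Proposal D 8, Proposal E 9. Proposal B eliminated.
Round 2: Proposal A 7, Proposal C 9, Proposal D 8, Proposal E 9. Proposal A eliminated.
Round 3: Proposal C 9, Proposal D 8, Proposal E 16. Proposal D eliminated.
Round 4: Proposal C 9, Proposal E 24. Proposal E has a majority (≥17).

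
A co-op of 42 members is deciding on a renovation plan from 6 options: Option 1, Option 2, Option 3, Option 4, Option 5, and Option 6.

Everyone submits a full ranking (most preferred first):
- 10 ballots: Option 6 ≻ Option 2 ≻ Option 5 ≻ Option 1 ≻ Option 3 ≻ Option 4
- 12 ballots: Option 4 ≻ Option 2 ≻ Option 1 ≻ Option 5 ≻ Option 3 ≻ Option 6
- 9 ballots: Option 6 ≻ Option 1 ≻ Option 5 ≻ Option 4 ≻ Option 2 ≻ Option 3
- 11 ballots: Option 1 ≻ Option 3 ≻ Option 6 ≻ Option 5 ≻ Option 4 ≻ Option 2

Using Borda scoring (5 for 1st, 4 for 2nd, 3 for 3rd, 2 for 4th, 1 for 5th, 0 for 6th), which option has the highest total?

Option 1

Option 1: 10×2 + 12×3 + 9×4 + 11×5 = 147
Option 2: 10×4 + 12×4 + 9×1 + 11×0 = 97
Option 3: 10×1 + 12×1 + 9×0 + 11×4 = 66
Option 4: 10×0 + 12×5 + 9×2 + 11×1 = 89
Option 5: 10×3 + 12×2 + 9×3 + 11×2 = 103
Option 6: 10×5 + 12×0 + 9×5 + 11×3 = 128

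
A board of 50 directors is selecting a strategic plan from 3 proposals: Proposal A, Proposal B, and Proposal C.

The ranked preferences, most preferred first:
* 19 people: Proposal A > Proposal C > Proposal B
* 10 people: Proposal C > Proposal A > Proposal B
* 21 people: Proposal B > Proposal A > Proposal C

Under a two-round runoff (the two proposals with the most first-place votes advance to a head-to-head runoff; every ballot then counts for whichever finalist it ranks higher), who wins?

Proposal A

Round 1 first-place votes: Proposal A 19, Proposal B 21, Proposal C 10. Proposal B and Proposal A advance.
Runoff: Proposal B is ranked above Proposal A on 21 ballots, Proposal A above Proposal B on 29.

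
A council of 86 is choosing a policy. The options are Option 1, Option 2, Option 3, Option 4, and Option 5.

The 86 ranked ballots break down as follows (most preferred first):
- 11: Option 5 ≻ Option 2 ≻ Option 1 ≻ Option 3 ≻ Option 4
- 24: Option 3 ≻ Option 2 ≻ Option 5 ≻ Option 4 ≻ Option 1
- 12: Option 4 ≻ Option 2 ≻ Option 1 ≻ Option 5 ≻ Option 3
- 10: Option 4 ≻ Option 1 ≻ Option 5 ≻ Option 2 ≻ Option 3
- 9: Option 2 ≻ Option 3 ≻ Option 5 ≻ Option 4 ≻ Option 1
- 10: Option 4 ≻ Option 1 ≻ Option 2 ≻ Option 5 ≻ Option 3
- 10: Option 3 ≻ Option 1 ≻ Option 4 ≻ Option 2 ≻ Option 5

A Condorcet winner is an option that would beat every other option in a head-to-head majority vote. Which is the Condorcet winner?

Option 2 vs Option 1: 56–30
Option 2 vs Option 3: 52–34
Option 2 vs Option 4: 44–42
Option 2 vs Option 5: 65–21
Option 2 beats every other option.

Option 2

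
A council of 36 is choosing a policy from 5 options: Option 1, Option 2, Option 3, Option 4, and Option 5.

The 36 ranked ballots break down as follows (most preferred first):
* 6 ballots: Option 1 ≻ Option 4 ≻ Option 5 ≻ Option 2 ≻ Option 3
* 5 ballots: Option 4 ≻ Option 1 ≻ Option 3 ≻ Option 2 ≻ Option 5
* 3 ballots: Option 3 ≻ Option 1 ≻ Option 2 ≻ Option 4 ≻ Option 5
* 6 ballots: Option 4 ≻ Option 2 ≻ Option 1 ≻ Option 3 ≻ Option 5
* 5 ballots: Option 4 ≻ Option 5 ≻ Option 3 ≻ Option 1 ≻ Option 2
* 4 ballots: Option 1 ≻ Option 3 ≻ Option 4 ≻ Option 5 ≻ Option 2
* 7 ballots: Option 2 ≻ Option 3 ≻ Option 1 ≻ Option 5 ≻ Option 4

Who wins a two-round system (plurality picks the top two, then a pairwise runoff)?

Option 1

Round 1 first-place votes: Option 1 10, Option 2 7, Option 3 3, Option 4 16, Option 5 0. Option 4 and Option 1 advance.
Runoff: Option 4 is ranked above Option 1 on 16 ballots, Option 1 above Option 4 on 20.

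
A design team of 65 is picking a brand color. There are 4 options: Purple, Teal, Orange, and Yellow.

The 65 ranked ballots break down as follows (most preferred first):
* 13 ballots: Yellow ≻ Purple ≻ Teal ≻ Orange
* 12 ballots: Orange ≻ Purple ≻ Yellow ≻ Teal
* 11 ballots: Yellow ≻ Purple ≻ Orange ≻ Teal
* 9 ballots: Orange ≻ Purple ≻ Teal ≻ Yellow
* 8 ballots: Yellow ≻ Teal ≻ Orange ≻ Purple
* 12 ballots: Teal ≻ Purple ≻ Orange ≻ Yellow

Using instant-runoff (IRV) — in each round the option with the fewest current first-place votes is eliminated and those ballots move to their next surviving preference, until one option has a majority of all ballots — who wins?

Orange

Round 1: Purple 0, Teal 12, Orange 21, Yellow 32. Purple eliminated.
Round 2: Teal 12, Orange 21, Yellow 32. Teal eliminated.
Round 3: Orange 33, Yellow 32. Orange has a majority (≥33).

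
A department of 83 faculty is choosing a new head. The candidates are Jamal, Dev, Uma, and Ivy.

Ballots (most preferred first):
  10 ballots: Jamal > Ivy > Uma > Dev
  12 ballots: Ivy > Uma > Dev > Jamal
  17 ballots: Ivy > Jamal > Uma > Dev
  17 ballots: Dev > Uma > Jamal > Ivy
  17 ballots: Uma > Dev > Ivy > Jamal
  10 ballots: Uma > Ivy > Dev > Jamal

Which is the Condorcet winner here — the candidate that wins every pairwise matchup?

Uma vs Jamal: 56–27
Uma vs Dev: 66–17
Uma vs Ivy: 44–39
Uma beats every other candidate.

Uma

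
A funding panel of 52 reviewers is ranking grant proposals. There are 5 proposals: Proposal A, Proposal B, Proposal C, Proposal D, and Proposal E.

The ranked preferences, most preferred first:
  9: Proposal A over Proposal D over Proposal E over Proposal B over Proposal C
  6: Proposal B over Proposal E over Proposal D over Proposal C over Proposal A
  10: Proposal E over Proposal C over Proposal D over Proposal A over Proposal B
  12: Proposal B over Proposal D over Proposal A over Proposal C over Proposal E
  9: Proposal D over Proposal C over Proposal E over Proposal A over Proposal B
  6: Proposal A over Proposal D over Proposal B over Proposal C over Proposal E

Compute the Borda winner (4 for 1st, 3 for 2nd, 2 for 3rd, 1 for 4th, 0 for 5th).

Proposal A: 9×4 + 6×0 + 10×1 + 12×2 + 9×1 + 6×4 = 103
Proposal B: 9×1 + 6×4 + 10×0 + 12×4 + 9×0 + 6×2 = 93
Proposal C: 9×0 + 6×1 + 10×3 + 12×1 + 9×3 + 6×1 = 81
Proposal D: 9×3 + 6×2 + 10×2 + 12×3 + 9×4 + 6×3 = 149
Proposal E: 9×2 + 6×3 + 10×4 + 12×0 + 9×2 + 6×0 = 94

Proposal D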